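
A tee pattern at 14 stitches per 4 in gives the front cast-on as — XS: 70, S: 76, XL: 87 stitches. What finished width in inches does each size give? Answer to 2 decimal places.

14/4 = 3.5 sts per in.
XS: 70 / 3.5 = 20.000 → 20.00 in.
S: 76 / 3.5 = 21.714 → 21.71 in.
XL: 87 / 3.5 = 24.857 → 24.86 in.

XS 20.00 inches; S 21.71 inches; XL 24.86 inches.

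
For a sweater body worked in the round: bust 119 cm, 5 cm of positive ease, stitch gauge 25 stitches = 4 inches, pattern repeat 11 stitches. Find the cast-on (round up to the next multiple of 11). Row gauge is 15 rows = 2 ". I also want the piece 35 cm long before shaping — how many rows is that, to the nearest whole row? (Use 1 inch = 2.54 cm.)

Finished = 119 + 5 = 124 cm.
124 cm × 1/2.54 = 48.82 inches.
25/4 = 6.25 sts per in; 48.82 × 6.25 = 305.12 sts.
Next multiple of 11 → 308.
35 cm = 13.78 inches; × 7.5 = 103.35 → 103 rows.

Cast on 308 stitches; work 103 rows.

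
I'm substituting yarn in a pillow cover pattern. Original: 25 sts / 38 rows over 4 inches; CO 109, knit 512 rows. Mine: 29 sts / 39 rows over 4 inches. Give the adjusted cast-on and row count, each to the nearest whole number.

Cast on 126 stitches; work 525 rows.

Stitches: 109 × 29/25 = 126.44 → 126.
Rows: 512 × 39/38 = 525.47 → 525.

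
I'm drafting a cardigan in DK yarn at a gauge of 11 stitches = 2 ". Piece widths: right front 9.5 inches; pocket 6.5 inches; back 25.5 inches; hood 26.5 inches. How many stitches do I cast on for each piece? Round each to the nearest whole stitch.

right front 52; pocket 36; back 140; hood 146.

Rate = 11/2 = 5.5 sts per in.
right front: 9.5 × 5.5 = 52.25 → 52.
pocket: 6.5 × 5.5 = 35.75 → 36.
back: 25.5 × 5.5 = 140.25 → 140.
hood: 26.5 × 5.5 = 145.75 → 146.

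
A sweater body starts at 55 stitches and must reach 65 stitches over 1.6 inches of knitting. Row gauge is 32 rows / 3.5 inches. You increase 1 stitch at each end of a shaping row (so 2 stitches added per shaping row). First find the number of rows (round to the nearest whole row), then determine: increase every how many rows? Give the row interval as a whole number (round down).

Rows = 1.6 × 9.143 = 14.6 → 15 rows.
Stitches to add: 10 → 5 shaping rows (at 2 st each).
15 / 5 = 3.00 → every 3 rows.

Increase every 3rd row.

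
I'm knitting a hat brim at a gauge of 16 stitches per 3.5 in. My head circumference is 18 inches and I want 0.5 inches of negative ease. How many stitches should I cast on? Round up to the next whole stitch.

Cast on 80 stitches.

Finished = 18 − 0.5 = 17.5 in.
16 / 3.5 = 4.571 sts per inch.
17.50 × 4.571 = 80.00 sts.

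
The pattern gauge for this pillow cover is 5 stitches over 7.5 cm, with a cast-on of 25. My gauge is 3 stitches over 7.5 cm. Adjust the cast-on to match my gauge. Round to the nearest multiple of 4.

Scale factor = 3 / 5 = 0.600.
25 × 3 / 5 = 15.00 sts.
→ 16 sts.

CO 16 sts.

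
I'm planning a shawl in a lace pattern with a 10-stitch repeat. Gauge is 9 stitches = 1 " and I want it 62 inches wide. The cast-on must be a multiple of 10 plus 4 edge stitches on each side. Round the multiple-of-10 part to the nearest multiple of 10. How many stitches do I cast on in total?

Cast on 558 stitches.

9 / 1 = 9 sts per inch.
62 × 9 = 558.00 sts.
Less 8 edge sts → 550.00 for the repeat.
Nearest multiple of 10: 550.
Add back 8 edge sts → 558.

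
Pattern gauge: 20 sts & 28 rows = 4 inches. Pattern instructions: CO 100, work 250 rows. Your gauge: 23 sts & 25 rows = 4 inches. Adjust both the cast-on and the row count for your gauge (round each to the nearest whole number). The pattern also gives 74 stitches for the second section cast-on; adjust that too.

Cast on 115 stitches; work 223 rows; second section cast-on 85 stitches.

Stitches: 100 × 23/20 = 115.00 → 115.
Rows: 250 × 25/28 = 223.21 → 223.
second section cast-on: 74 × 23/20 = 85.10 → 85.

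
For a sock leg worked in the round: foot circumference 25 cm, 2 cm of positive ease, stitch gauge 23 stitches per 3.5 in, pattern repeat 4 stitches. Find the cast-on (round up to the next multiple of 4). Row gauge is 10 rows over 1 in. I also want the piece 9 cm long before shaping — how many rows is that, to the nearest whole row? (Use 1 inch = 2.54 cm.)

Finished = 25 + 2 = 27 cm.
27 cm × 1/2.54 = 10.63 inches.
23/3.5 = 6.571 sts per in; 10.63 × 6.571 = 69.85 sts.
Next multiple of 4 → 72.
9 cm = 3.54 inches; × 10 = 35.43 → 35 rows.

Cast on 72 stitches; work 35 rows.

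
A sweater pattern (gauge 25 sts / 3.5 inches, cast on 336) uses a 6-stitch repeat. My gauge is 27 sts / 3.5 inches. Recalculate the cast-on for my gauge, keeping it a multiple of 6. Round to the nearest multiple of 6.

Cast on 360 stitches.

336 × 27 / 25 = 362.88.
Nearest multiple of 6: 360.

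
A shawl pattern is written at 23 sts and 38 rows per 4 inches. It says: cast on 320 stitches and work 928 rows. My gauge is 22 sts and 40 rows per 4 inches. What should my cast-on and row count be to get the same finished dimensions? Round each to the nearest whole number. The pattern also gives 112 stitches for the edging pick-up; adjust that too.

Stitches: 320 × 22/23 = 306.09 → 306.
Rows: 928 × 40/38 = 976.84 → 977.
edging pick-up: 112 × 22/23 = 107.13 → 107.

Cast on 306 stitches; work 977 rows; edging pick-up 107 stitches.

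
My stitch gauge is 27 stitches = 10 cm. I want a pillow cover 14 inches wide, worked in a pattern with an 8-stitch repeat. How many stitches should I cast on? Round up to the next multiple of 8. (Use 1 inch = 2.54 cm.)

CO 104 sts.

14 in = 14 × 2.54 = 35.56 cm.
27 / 10 = 2.7 sts/cm.
35.56 × 2.7 = 96.01 sts.
→ 104.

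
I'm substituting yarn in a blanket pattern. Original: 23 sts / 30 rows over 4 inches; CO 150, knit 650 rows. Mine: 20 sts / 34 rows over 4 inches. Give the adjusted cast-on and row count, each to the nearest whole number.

Stitches: 150 × 20/23 = 130.43 → 130.
Rows: 650 × 34/30 = 736.67 → 737.

Cast on 130 stitches; work 737 rows.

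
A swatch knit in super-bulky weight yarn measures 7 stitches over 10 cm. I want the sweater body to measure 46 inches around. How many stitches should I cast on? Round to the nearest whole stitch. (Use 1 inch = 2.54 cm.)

Cast on 82 stitches.

46 in = 116.84 cm.
7 stitches / 10 cm = 0.7 stitches per cm.
116.84 × 0.7 = 81.79 stitches.
Round to nearest → 82.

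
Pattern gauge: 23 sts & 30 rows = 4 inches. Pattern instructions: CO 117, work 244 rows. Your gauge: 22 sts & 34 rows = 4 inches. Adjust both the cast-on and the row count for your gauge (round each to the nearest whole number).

Cast on 112 stitches; work 277 rows.

Stitches: 117 × 22/23 = 111.91 → 112.
Rows: 244 × 34/30 = 276.53 → 277.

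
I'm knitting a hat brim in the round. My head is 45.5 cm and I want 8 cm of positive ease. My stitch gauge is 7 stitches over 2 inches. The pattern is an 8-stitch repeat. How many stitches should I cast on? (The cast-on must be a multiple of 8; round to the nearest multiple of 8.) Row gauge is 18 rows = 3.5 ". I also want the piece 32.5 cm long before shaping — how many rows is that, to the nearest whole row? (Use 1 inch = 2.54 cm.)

Finished = 45.5 + 8 = 53.5 cm.
53.5 cm × 1/2.54 = 21.06 inches.
7/2 = 3.5 sts per in; 21.06 × 3.5 = 73.72 sts.
Nearest multiple of 8 → 72.
32.5 cm = 12.80 inches; × 5.143 = 65.80 → 66 rows.

Cast on 72 stitches; work 66 rows.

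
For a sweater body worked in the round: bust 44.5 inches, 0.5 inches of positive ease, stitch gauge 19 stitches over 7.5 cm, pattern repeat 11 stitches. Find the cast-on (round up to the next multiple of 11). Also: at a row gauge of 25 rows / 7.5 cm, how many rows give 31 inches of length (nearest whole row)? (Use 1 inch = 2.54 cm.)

Finished = 44.5 + 0.5 = 45 inches.
45 inches × 2.54 = 114.30 cm.
19/7.5 = 2.533 sts per cm; 114.30 × 2.533 = 289.56 sts.
Next multiple of 11 → 297.
31 inches = 78.74 cm; × 3.333 = 262.47 → 262 rows.

Cast on 297 stitches; work 262 rows.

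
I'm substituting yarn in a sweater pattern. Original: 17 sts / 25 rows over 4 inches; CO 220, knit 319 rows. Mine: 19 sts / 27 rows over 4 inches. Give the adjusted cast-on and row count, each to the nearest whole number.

Stitches: 220 × 19/17 = 245.88 → 246.
Rows: 319 × 27/25 = 344.52 → 345.

Cast on 246 stitches; work 345 rows.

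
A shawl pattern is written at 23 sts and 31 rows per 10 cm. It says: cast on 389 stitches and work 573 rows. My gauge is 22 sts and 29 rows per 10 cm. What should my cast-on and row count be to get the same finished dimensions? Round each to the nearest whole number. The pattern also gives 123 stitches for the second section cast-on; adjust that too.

Cast on 372 stitches; work 536 rows; second section cast-on 118 stitches.

Stitches: 389 × 22/23 = 372.09 → 372.
Rows: 573 × 29/31 = 536.03 → 536.
second section cast-on: 123 × 22/23 = 117.65 → 118.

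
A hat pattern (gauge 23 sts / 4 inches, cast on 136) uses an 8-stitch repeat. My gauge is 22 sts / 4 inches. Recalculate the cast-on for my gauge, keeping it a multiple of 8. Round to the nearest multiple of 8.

128 stitches.

136 × 22 / 23 = 130.09.
Nearest multiple of 8: 128.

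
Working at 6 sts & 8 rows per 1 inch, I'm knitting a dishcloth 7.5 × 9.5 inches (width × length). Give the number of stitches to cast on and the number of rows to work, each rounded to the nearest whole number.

Cast on 45 stitches and work 76 rows.

Stitch gauge = 6/1 = 6 sts/in; 7.5 × 6 = 45.00 → 45 sts.
Row gauge = 8/1 = 8 rows/in; 9.5 × 8 = 76.00 → 76 rows.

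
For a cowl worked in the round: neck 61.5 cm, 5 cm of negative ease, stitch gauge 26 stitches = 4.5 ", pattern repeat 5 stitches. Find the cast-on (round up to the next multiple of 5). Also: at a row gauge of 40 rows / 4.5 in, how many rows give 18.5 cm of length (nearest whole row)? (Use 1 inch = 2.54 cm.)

Cast on 130 stitches; work 65 rows.

Finished = 61.5 − 5 = 56.5 cm.
56.5 cm × 1/2.54 = 22.24 inches.
26/4.5 = 5.778 sts per in; 22.24 × 5.778 = 128.52 sts.
Next multiple of 5 → 130.
18.5 cm = 7.28 inches; × 8.889 = 64.74 → 65 rows.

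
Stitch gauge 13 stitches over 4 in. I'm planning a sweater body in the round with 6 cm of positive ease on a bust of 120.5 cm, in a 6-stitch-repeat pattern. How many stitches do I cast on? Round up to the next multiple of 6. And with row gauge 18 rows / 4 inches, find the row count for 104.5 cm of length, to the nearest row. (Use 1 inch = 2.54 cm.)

Cast on 162 stitches; work 185 rows.

Finished = 120.5 + 6 = 126.5 cm.
126.5 cm × 1/2.54 = 49.80 inches.
13/4 = 3.25 sts per in; 49.80 × 3.25 = 161.86 sts.
Next multiple of 6 → 162.
104.5 cm = 41.14 inches; × 4.5 = 185.14 → 185 rows.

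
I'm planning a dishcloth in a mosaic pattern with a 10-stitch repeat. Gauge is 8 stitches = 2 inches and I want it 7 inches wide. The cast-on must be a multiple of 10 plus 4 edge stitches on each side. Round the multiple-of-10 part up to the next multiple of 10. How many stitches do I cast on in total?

8 / 2 = 4 sts per inch.
7 × 4 = 28.00 sts.
Less 8 edge sts → 20.00 for the repeat.
Next multiple of 10: 20.
Add back 8 edge sts → 28.

Cast on 28 stitches.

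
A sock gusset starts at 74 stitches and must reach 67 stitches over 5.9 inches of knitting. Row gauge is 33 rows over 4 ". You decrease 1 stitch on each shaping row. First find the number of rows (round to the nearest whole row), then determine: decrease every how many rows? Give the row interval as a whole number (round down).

Rows = 5.9 × 8.25 = 48.7 → 49 rows.
Stitches to remove: 7 → 7 shaping rows (at 1 st each).
49 / 7 = 7.00 → every 7 rows.

Decrease every 7th row.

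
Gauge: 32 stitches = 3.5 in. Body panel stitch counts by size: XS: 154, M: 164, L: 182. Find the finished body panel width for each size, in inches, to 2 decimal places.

32/3.5 = 9.143 sts per in.
XS: 154 / 9.143 = 16.844 → 16.84 in.
M: 164 / 9.143 = 17.938 → 17.94 in.
L: 182 / 9.143 = 19.906 → 19.91 in.

XS 16.84 inches; M 17.94 inches; L 19.91 inches.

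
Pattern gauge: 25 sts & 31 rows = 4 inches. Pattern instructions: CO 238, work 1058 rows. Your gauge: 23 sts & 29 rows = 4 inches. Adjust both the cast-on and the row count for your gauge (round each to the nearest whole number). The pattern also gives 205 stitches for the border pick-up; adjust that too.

Stitches: 238 × 23/25 = 218.96 → 219.
Rows: 1058 × 29/31 = 989.74 → 990.
border pick-up: 205 × 23/25 = 188.60 → 189.

Cast on 219 stitches; work 990 rows; border pick-up 189 stitches.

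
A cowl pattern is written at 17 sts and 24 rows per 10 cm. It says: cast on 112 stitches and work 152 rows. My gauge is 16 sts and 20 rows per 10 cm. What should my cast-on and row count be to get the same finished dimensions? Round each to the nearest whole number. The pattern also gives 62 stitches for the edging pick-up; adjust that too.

Stitches: 112 × 16/17 = 105.41 → 105.
Rows: 152 × 20/24 = 126.67 → 127.
edging pick-up: 62 × 16/17 = 58.35 → 58.

Cast on 105 stitches; work 127 rows; edging pick-up 58 stitches.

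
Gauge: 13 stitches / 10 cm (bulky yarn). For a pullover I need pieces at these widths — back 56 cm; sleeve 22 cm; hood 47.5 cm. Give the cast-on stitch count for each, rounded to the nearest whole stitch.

Rate = 13/10 = 1.3 sts per cm.
back: 56 × 1.3 = 72.80 → 73.
sleeve: 22 × 1.3 = 28.60 → 29.
hood: 47.5 × 1.3 = 61.75 → 62.

back 73; sleeve 29; hood 62.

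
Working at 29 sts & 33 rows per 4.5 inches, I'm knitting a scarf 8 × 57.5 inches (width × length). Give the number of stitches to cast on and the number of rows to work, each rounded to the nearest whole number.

Stitch gauge = 29/4.5 = 6.444 sts/in; 8 × 6.444 = 51.56 → 52 sts.
Row gauge = 33/4.5 = 7.333 rows/in; 57.5 × 7.333 = 421.67 → 422 rows.

Cast on 52 stitches and work 422 rows.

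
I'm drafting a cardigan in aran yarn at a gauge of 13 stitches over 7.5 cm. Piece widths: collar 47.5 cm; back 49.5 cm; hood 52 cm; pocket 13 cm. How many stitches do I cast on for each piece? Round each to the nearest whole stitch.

Rate = 13/7.5 = 1.733 sts per cm.
collar: 47.5 × 1.733 = 82.33 → 82.
back: 49.5 × 1.733 = 85.80 → 86.
hood: 52 × 1.733 = 90.13 → 90.
pocket: 13 × 1.733 = 22.53 → 23.

collar 82; back 86; hood 90; pocket 23.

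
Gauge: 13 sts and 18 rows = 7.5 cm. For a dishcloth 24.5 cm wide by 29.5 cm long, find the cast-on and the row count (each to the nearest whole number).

Cast on 42 stitches and work 71 rows.

Stitch gauge = 13/7.5 = 1.733 sts/cm; 24.5 × 1.733 = 42.47 → 42 sts.
Row gauge = 18/7.5 = 2.4 rows/cm; 29.5 × 2.4 = 70.80 → 71 rows.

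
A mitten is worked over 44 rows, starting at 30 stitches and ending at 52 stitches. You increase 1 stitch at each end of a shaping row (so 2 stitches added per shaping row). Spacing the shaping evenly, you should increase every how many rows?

Increase every 4th row.

Stitches to add: |52 − 30| = 22.
Shaping rows needed: 22 / 2 = 11.
44 rows / 11 = every 4 rows.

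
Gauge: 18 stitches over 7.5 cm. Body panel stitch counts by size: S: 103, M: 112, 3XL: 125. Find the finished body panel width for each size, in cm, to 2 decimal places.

18/7.5 = 2.4 sts per cm.
S: 103 / 2.4 = 42.917 → 42.92 cm.
M: 112 / 2.4 = 46.667 → 46.67 cm.
3XL: 125 / 2.4 = 52.083 → 52.08 cm.

S 42.92 cm; M 46.67 cm; 3XL 52.08 cm.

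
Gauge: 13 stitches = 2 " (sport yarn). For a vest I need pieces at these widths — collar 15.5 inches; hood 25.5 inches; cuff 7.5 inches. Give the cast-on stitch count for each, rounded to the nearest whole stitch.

Rate = 13/2 = 6.5 sts per in.
collar: 15.5 × 6.5 = 100.75 → 101.
hood: 25.5 × 6.5 = 165.75 → 166.
cuff: 7.5 × 6.5 = 48.75 → 49.

collar 101; hood 166; cuff 49.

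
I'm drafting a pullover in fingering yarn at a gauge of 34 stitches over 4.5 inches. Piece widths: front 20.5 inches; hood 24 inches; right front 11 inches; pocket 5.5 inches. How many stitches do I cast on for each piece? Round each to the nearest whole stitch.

front 155; hood 181; right front 83; pocket 42.

Rate = 34/4.5 = 7.556 sts per in.
front: 20.5 × 7.556 = 154.89 → 155.
hood: 24 × 7.556 = 181.33 → 181.
right front: 11 × 7.556 = 83.11 → 83.
pocket: 5.5 × 7.556 = 41.56 → 42.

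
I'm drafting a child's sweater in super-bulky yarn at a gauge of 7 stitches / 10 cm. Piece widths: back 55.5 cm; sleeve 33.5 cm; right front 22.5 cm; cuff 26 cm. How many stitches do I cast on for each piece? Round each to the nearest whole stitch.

back 39; sleeve 23; right front 16; cuff 18.

Rate = 7/10 = 0.7 sts per cm.
back: 55.5 × 0.7 = 38.85 → 39.
sleeve: 33.5 × 0.7 = 23.45 → 23.
right front: 22.5 × 0.7 = 15.75 → 16.
cuff: 26 × 0.7 = 18.20 → 18.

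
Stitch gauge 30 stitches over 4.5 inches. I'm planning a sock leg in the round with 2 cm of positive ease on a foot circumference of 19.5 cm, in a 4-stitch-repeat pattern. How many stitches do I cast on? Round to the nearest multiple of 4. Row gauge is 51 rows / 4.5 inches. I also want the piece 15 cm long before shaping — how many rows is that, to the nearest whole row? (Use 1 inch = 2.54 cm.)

Cast on 56 stitches; work 67 rows.

Finished = 19.5 + 2 = 21.5 cm.
21.5 cm × 1/2.54 = 8.46 inches.
30/4.5 = 6.667 sts per in; 8.46 × 6.667 = 56.43 sts.
Nearest multiple of 4 → 56.
15 cm = 5.91 inches; × 11.333 = 66.93 → 67 rows.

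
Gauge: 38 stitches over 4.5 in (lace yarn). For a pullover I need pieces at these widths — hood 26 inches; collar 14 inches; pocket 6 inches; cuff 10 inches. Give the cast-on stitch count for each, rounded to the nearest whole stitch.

Rate = 38/4.5 = 8.444 sts per in.
hood: 26 × 8.444 = 219.56 → 220.
collar: 14 × 8.444 = 118.22 → 118.
pocket: 6 × 8.444 = 50.67 → 51.
cuff: 10 × 8.444 = 84.44 → 84.

hood 220; collar 118; pocket 51; cuff 84.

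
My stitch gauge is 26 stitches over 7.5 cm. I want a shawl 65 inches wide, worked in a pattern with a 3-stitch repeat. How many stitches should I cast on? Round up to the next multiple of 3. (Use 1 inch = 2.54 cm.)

65 in = 65 × 2.54 = 165.10 cm.
26 / 7.5 = 3.467 sts/cm.
165.10 × 3.467 = 572.35 sts.
→ 573.

Cast on 573 stitches.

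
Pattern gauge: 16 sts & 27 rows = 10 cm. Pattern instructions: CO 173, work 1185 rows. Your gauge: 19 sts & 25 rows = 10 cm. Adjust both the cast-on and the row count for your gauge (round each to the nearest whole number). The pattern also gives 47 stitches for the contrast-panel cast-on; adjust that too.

Stitches: 173 × 19/16 = 205.44 → 205.
Rows: 1185 × 25/27 = 1097.22 → 1097.
contrast-panel cast-on: 47 × 19/16 = 55.81 → 56.

Cast on 205 stitches; work 1097 rows; contrast-panel cast-on 56 stitches.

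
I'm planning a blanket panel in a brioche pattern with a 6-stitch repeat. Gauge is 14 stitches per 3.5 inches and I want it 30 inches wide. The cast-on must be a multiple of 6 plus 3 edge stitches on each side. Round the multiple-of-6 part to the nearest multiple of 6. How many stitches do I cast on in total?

120 stitches.

14 / 3.5 = 4 sts per inch.
30 × 4 = 120.00 sts.
Less 6 edge sts → 114.00 for the repeat.
Nearest multiple of 6: 114.
Add back 6 edge sts → 120.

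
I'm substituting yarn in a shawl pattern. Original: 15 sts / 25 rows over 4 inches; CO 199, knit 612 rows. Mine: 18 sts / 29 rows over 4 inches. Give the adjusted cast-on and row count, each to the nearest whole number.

Cast on 239 stitches; work 710 rows.

Stitches: 199 × 18/15 = 238.80 → 239.
Rows: 612 × 29/25 = 709.92 → 710.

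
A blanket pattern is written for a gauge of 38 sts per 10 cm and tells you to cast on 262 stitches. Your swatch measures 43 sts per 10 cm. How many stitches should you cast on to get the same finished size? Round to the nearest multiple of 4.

Cast on 296 stitches.

Scale factor = 43 / 38 = 1.132.
262 × 43 / 38 = 296.47 sts.
→ 296 sts.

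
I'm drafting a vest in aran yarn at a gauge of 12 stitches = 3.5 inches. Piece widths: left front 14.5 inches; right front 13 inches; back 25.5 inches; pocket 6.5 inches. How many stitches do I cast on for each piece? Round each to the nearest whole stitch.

left front 50; right front 45; back 87; pocket 22.

Rate = 12/3.5 = 3.429 sts per in.
left front: 14.5 × 3.429 = 49.71 → 50.
right front: 13 × 3.429 = 44.57 → 45.
back: 25.5 × 3.429 = 87.43 → 87.
pocket: 6.5 × 3.429 = 22.29 → 22.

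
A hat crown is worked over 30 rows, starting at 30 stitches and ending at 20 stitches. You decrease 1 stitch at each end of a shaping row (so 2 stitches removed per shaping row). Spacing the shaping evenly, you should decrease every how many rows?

Stitches to remove: |20 − 30| = 10.
Shaping rows needed: 10 / 2 = 5.
30 rows / 5 = every 6 rows.

Decrease every 6th row.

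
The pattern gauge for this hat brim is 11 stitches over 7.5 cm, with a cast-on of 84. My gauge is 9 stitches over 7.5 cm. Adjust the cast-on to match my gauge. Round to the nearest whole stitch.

69 stitches.

Scale factor = 9 / 11 = 0.818.
84 × 9 / 11 = 68.73 sts.
→ 69 sts.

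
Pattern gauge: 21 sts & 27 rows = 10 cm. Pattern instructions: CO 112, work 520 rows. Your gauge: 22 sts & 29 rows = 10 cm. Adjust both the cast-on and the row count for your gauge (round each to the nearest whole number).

Cast on 117 stitches; work 559 rows.

Stitches: 112 × 22/21 = 117.33 → 117.
Rows: 520 × 29/27 = 558.52 → 559.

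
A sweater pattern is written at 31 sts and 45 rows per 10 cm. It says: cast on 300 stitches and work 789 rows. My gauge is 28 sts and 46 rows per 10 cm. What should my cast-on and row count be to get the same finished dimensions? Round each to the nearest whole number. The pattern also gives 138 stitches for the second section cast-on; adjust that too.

Cast on 271 stitches; work 807 rows; second section cast-on 125 stitches.

Stitches: 300 × 28/31 = 270.97 → 271.
Rows: 789 × 46/45 = 806.53 → 807.
second section cast-on: 138 × 28/31 = 124.65 → 125.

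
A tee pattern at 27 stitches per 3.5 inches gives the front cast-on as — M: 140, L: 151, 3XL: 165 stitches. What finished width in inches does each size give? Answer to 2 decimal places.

M 18.15 inches; L 19.57 inches; 3XL 21.39 inches.

27/3.5 = 7.714 sts per in.
M: 140 / 7.714 = 18.148 → 18.15 in.
L: 151 / 7.714 = 19.574 → 19.57 in.
3XL: 165 / 7.714 = 21.389 → 21.39 in.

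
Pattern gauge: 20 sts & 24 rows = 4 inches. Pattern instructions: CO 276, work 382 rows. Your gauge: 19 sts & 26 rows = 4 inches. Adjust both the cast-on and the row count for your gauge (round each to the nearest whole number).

Stitches: 276 × 19/20 = 262.20 → 262.
Rows: 382 × 26/24 = 413.83 → 414.

Cast on 262 stitches; work 414 rows.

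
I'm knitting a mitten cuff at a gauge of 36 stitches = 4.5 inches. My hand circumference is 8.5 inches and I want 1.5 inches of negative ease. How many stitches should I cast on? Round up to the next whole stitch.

Finished = 8.5 − 1.5 = 7 in.
36 / 4.5 = 8 sts per inch.
7.00 × 8 = 56.00 sts.

56 stitches.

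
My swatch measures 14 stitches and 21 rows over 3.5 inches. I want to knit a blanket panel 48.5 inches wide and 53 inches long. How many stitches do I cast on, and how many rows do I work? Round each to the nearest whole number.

Cast on 194 stitches and work 318 rows.

Stitch gauge = 14/3.5 = 4 sts/in; 48.5 × 4 = 194.00 → 194 sts.
Row gauge = 21/3.5 = 6 rows/in; 53 × 6 = 318.00 → 318 rows.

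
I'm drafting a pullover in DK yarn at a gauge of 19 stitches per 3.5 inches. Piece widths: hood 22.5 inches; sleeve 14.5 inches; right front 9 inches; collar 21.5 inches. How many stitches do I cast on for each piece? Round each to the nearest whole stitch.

Rate = 19/3.5 = 5.429 sts per in.
hood: 22.5 × 5.429 = 122.14 → 122.
sleeve: 14.5 × 5.429 = 78.71 → 79.
right front: 9 × 5.429 = 48.86 → 49.
collar: 21.5 × 5.429 = 116.71 → 117.

hood 122; sleeve 79; right front 49; collar 117.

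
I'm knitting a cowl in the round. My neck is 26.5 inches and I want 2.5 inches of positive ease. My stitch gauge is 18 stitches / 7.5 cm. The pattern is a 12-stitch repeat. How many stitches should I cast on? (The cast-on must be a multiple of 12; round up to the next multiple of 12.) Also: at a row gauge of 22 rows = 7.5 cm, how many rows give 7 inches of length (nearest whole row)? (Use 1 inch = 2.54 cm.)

Finished = 26.5 + 2.5 = 29 inches.
29 inches × 2.54 = 73.66 cm.
18/7.5 = 2.4 sts per cm; 73.66 × 2.4 = 176.78 sts.
Next multiple of 12 → 180.
7 inches = 17.78 cm; × 2.933 = 52.15 → 52 rows.

Cast on 180 stitches; work 52 rows.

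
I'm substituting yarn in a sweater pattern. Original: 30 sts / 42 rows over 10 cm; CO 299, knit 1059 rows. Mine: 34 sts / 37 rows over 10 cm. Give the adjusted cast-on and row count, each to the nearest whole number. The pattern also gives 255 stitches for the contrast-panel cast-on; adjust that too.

Cast on 339 stitches; work 933 rows; contrast-panel cast-on 289 stitches.

Stitches: 299 × 34/30 = 338.87 → 339.
Rows: 1059 × 37/42 = 932.93 → 933.
contrast-panel cast-on: 255 × 34/30 = 289.00 → 289.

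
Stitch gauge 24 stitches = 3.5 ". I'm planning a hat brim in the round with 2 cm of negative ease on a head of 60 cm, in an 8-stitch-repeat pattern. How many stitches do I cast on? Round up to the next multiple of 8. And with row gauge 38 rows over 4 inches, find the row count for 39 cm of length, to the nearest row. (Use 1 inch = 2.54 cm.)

Cast on 160 stitches; work 146 rows.

Finished = 60 − 2 = 58 cm.
58 cm × 1/2.54 = 22.83 inches.
24/3.5 = 6.857 sts per in; 22.83 × 6.857 = 156.58 sts.
Next multiple of 8 → 160.
39 cm = 15.35 inches; × 9.5 = 145.87 → 146 rows.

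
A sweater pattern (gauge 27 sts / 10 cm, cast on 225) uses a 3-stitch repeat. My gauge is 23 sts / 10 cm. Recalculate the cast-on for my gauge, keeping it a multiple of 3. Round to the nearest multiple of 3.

225 × 23 / 27 = 191.67.
Nearest multiple of 3: 192.

192 stitches.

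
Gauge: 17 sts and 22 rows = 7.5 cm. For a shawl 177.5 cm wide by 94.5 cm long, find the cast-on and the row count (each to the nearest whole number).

Cast on 402 stitches and work 277 rows.

Stitch gauge = 17/7.5 = 2.267 sts/cm; 177.5 × 2.267 = 402.33 → 402 sts.
Row gauge = 22/7.5 = 2.933 rows/cm; 94.5 × 2.933 = 277.20 → 277 rows.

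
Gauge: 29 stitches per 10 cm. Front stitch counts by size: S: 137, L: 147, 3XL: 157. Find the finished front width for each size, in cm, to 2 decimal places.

29/10 = 2.9 sts per cm.
S: 137 / 2.9 = 47.241 → 47.24 cm.
L: 147 / 2.9 = 50.690 → 50.69 cm.
3XL: 157 / 2.9 = 54.138 → 54.14 cm.

S 47.24 cm; L 50.69 cm; 3XL 54.14 cm.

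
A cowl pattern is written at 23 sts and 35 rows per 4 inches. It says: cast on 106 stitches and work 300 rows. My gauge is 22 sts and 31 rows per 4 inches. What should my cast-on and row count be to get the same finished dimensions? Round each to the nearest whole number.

Cast on 101 stitches; work 266 rows.

Stitches: 106 × 22/23 = 101.39 → 101.
Rows: 300 × 31/35 = 265.71 → 266.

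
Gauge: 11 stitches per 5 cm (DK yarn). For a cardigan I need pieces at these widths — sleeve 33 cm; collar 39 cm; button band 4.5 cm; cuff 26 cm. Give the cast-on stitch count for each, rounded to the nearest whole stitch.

Rate = 11/5 = 2.2 sts per cm.
sleeve: 33 × 2.2 = 72.60 → 73.
collar: 39 × 2.2 = 85.80 → 86.
button band: 4.5 × 2.2 = 9.90 → 10.
cuff: 26 × 2.2 = 57.20 → 57.

sleeve 73; collar 86; button band 10; cuff 57.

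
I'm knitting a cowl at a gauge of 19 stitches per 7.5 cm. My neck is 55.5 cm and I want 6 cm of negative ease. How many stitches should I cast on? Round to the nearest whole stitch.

CO 125 sts.

Finished = 55.5 − 6 = 49.5 cm.
19 / 7.5 = 2.533 sts per cm.
49.50 × 2.533 = 125.40 sts.
→ 125 sts.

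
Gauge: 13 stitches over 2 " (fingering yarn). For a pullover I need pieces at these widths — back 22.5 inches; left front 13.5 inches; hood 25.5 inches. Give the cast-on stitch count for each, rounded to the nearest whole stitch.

back 146; left front 88; hood 166.

Rate = 13/2 = 6.5 sts per in.
back: 22.5 × 6.5 = 146.25 → 146.
left front: 13.5 × 6.5 = 87.75 → 88.
hood: 25.5 × 6.5 = 165.75 → 166.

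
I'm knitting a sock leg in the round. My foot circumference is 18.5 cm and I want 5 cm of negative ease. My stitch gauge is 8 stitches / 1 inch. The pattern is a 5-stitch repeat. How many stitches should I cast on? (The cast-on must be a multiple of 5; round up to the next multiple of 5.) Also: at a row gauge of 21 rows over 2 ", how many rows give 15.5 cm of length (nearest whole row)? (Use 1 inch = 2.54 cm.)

Cast on 45 stitches; work 64 rows.

Finished = 18.5 − 5 = 13.5 cm.
13.5 cm × 1/2.54 = 5.31 inches.
8/1 = 8 sts per in; 5.31 × 8 = 42.52 sts.
Next multiple of 5 → 45.
15.5 cm = 6.10 inches; × 10.5 = 64.07 → 64 rows.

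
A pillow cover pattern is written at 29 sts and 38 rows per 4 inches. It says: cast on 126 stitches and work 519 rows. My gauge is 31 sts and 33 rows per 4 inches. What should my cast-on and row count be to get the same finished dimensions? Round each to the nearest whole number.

Cast on 135 stitches; work 451 rows.

Stitches: 126 × 31/29 = 134.69 → 135.
Rows: 519 × 33/38 = 450.71 → 451.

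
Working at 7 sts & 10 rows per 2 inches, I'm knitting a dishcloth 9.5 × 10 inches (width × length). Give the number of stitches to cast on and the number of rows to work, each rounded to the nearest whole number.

Cast on 33 stitches and work 50 rows.

Stitch gauge = 7/2 = 3.5 sts/in; 9.5 × 3.5 = 33.25 → 33 sts.
Row gauge = 10/2 = 5 rows/in; 10 × 5 = 50.00 → 50 rows.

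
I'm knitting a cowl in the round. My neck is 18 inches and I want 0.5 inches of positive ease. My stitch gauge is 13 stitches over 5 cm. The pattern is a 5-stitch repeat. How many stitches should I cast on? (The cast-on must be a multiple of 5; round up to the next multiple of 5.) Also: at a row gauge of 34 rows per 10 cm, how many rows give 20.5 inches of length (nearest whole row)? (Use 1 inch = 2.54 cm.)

Finished = 18 + 0.5 = 18.5 inches.
18.5 inches × 2.54 = 46.99 cm.
13/5 = 2.6 sts per cm; 46.99 × 2.6 = 122.17 sts.
Next multiple of 5 → 125.
20.5 inches = 52.07 cm; × 3.4 = 177.04 → 177 rows.

Cast on 125 stitches; work 177 rows.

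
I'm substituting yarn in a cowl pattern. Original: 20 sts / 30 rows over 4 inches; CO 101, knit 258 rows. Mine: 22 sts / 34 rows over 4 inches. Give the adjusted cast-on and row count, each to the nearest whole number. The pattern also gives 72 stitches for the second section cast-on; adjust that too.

Stitches: 101 × 22/20 = 111.10 → 111.
Rows: 258 × 34/30 = 292.40 → 292.
second section cast-on: 72 × 22/20 = 79.20 → 79.

Cast on 111 stitches; work 292 rows; second section cast-on 79 stitches.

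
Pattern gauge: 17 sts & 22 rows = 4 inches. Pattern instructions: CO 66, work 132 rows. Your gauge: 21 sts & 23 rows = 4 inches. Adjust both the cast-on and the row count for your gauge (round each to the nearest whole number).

Stitches: 66 × 21/17 = 81.53 → 82.
Rows: 132 × 23/22 = 138.00 → 138.

Cast on 82 stitches; work 138 rows.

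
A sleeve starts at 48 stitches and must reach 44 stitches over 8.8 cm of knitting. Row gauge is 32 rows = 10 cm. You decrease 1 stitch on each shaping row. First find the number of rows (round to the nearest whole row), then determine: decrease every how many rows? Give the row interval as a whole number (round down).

Rows = 8.8 × 3.2 = 28.2 → 28 rows.
Stitches to remove: 4 → 4 shaping rows (at 1 st each).
28 / 4 = 7.00 → every 7 rows.

Decrease every 7th row.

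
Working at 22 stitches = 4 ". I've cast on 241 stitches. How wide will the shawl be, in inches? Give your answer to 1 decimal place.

22 stitches / 4 inch = 5.5 stitches per inch.
241 / 5.5 = 43.82 inches.

43.8 inches.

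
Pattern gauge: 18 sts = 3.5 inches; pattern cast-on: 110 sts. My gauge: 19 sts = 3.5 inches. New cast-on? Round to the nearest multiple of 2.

116 stitches.

Scale factor = 19 / 18 = 1.056.
110 × 19 / 18 = 116.11 sts.
→ 116 sts.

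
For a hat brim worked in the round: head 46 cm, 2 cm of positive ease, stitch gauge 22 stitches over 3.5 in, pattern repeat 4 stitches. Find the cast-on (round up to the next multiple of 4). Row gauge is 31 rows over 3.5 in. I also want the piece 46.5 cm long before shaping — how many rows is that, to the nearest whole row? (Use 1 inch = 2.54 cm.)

Cast on 120 stitches; work 162 rows.

Finished = 46 + 2 = 48 cm.
48 cm × 1/2.54 = 18.90 inches.
22/3.5 = 6.286 sts per in; 18.90 × 6.286 = 118.79 sts.
Next multiple of 4 → 120.
46.5 cm = 18.31 inches; × 8.857 = 162.15 → 162 rows.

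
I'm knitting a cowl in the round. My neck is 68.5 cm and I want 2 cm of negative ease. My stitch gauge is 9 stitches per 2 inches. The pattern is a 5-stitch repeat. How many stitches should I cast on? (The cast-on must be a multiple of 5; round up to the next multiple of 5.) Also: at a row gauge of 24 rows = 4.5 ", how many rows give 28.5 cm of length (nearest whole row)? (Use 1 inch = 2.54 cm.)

Finished = 68.5 − 2 = 66.5 cm.
66.5 cm × 1/2.54 = 26.18 inches.
9/2 = 4.5 sts per in; 26.18 × 4.5 = 117.81 sts.
Next multiple of 5 → 120.
28.5 cm = 11.22 inches; × 5.333 = 59.84 → 60 rows.

Cast on 120 stitches; work 60 rows.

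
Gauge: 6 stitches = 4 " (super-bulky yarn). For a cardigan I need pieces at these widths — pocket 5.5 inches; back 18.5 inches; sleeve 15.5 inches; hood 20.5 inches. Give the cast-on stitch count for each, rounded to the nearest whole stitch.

pocket 8; back 28; sleeve 23; hood 31.

Rate = 6/4 = 1.5 sts per in.
pocket: 5.5 × 1.5 = 8.25 → 8.
back: 18.5 × 1.5 = 27.75 → 28.
sleeve: 15.5 × 1.5 = 23.25 → 23.
hood: 20.5 × 1.5 = 30.75 → 31.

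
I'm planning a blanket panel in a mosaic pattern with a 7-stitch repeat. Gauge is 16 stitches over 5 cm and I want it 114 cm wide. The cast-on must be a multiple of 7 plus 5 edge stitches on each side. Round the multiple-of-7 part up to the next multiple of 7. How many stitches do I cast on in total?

16 / 5 = 3.2 sts per cm.
114 × 3.2 = 364.80 sts.
Less 10 edge sts → 354.80 for the repeat.
Next multiple of 7: 357.
Add back 10 edge sts → 367.

Cast on 367 stitches.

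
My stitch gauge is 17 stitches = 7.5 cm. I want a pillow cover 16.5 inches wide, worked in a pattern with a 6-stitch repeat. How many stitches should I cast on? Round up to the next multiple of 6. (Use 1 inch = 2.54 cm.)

Cast on 96 stitches.

16.5 in = 16.5 × 2.54 = 41.91 cm.
17 / 7.5 = 2.267 sts/cm.
41.91 × 2.267 = 95.00 sts.
→ 96.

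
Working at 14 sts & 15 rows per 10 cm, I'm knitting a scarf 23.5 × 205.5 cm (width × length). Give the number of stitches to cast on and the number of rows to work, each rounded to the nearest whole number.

Cast on 33 stitches and work 308 rows.

Stitch gauge = 14/10 = 1.4 sts/cm; 23.5 × 1.4 = 32.90 → 33 sts.
Row gauge = 15/10 = 1.5 rows/cm; 205.5 × 1.5 = 308.25 → 308 rows.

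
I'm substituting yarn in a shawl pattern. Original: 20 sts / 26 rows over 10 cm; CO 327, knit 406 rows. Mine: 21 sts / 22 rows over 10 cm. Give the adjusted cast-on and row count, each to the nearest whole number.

Stitches: 327 × 21/20 = 343.35 → 343.
Rows: 406 × 22/26 = 343.54 → 344.

Cast on 343 stitches; work 344 rows.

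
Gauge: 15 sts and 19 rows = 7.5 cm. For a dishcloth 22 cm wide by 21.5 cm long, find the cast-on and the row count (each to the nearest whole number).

Stitch gauge = 15/7.5 = 2 sts/cm; 22 × 2 = 44.00 → 44 sts.
Row gauge = 19/7.5 = 2.533 rows/cm; 21.5 × 2.533 = 54.47 → 54 rows.

Cast on 44 stitches and work 54 rows.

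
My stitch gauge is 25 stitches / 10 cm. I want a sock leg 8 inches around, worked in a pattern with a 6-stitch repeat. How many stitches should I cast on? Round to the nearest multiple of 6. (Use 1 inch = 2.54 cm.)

8 in = 8 × 2.54 = 20.32 cm.
25 / 10 = 2.5 sts/cm.
20.32 × 2.5 = 50.80 sts.
→ 48.

48 stitches.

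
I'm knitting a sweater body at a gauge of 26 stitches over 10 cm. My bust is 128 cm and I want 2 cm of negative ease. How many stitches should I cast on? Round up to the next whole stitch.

Finished = 128 − 2 = 126 cm.
26 / 10 = 2.6 sts per cm.
126.00 × 2.6 = 327.60 sts.
→ 328 sts.

Cast on 328 stitches.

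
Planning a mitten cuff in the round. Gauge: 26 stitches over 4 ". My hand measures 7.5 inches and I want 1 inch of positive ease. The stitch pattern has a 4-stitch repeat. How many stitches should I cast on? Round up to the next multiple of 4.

CO 56 sts.

Finished = 7.5 + 1 = 8.5 inches.
26 / 4 = 6.5 sts/in.
8.5 × 6.5 = 55.25 sts.
Next multiple of 4: 56.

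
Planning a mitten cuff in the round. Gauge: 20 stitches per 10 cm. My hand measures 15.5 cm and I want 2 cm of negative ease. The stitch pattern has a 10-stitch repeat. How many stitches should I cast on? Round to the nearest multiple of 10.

CO 30 sts.

Finished = 15.5 − 2 = 13.5 cm.
20 / 10 = 2 sts/cm.
13.5 × 2 = 27.00 sts.
Nearest multiple of 10: 30.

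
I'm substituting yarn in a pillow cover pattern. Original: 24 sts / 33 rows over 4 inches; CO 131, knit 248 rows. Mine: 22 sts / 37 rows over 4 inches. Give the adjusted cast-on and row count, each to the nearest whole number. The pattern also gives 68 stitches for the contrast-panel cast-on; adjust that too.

Stitches: 131 × 22/24 = 120.08 → 120.
Rows: 248 × 37/33 = 278.06 → 278.
contrast-panel cast-on: 68 × 22/24 = 62.33 → 62.

Cast on 120 stitches; work 278 rows; contrast-panel cast-on 62 stitches.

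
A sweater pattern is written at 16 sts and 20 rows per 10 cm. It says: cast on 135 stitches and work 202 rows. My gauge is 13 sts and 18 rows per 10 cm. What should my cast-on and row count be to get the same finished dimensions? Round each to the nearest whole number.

Stitches: 135 × 13/16 = 109.69 → 110.
Rows: 202 × 18/20 = 181.80 → 182.

Cast on 110 stitches; work 182 rows.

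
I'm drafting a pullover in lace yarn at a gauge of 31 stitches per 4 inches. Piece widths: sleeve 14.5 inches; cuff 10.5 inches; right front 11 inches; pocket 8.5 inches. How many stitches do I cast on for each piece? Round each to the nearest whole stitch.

sleeve 112; cuff 81; right front 85; pocket 66.

Rate = 31/4 = 7.75 sts per in.
sleeve: 14.5 × 7.75 = 112.38 → 112.
cuff: 10.5 × 7.75 = 81.38 → 81.
right front: 11 × 7.75 = 85.25 → 85.
pocket: 8.5 × 7.75 = 65.88 → 66.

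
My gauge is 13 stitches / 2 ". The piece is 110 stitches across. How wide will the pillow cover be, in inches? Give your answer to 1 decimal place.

16.9 inches.

13 stitches / 2 inch = 6.5 stitches per inch.
110 / 6.5 = 16.92 inches.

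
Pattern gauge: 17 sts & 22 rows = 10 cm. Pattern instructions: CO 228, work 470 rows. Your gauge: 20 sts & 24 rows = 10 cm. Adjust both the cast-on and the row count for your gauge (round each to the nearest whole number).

Stitches: 228 × 20/17 = 268.24 → 268.
Rows: 470 × 24/22 = 512.73 → 513.

Cast on 268 stitches; work 513 rows.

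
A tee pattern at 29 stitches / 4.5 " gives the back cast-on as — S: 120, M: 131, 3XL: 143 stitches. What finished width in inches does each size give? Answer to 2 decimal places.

29/4.5 = 6.444 sts per in.
S: 120 / 6.444 = 18.621 → 18.62 in.
M: 131 / 6.444 = 20.328 → 20.33 in.
3XL: 143 / 6.444 = 22.190 → 22.19 in.

S 18.62 inches; M 20.33 inches; 3XL 22.19 inches.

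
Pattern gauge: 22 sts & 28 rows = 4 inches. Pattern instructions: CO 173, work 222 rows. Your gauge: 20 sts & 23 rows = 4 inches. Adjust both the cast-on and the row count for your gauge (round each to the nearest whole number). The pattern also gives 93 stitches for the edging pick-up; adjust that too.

Cast on 157 stitches; work 182 rows; edging pick-up 85 stitches.

Stitches: 173 × 20/22 = 157.27 → 157.
Rows: 222 × 23/28 = 182.36 → 182.
edging pick-up: 93 × 20/22 = 84.55 → 85.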